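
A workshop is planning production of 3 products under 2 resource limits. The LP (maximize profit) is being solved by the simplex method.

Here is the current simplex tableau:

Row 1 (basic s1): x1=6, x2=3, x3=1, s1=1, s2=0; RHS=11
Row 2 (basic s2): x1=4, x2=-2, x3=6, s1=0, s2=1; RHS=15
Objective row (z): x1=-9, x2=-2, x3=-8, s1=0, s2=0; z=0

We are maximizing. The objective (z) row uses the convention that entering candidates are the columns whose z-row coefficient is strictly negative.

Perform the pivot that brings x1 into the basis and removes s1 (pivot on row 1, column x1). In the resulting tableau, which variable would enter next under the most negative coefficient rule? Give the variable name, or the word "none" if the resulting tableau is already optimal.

x3

Pivot element 6. New z-row = old z-row − (-9)·(row 1/6).
Updated z-row coefficients: x1: 0, x2: 5/2, x3: -13/2, s1: 3/2, s2: 0.
The most negative is -13/2 in column x3, so x3 would enter next.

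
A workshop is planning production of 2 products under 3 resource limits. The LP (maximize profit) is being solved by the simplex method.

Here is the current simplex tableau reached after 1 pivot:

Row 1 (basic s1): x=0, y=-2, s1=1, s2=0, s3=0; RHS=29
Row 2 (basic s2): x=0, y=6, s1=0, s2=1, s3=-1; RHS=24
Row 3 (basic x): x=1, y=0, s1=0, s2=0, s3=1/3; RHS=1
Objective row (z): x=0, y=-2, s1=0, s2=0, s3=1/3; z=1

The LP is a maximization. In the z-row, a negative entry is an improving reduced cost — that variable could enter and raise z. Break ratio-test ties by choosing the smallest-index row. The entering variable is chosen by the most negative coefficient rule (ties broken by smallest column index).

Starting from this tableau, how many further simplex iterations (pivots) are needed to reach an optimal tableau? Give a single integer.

1

pivot: y in, s2 out → z = 9
No improving column remains; optimal.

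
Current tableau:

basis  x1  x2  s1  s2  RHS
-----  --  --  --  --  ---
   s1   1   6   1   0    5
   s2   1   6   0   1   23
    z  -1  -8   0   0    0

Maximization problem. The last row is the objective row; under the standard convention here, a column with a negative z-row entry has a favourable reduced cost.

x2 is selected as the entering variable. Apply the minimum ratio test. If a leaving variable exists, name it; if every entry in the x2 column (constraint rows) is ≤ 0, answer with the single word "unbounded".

s1

Ratios: row 1 (s1): 5/6 = 5/6; row 2 (s2): 23/6 = 23/6.
Minimum ratio is in the s1 row, so s1 leaves.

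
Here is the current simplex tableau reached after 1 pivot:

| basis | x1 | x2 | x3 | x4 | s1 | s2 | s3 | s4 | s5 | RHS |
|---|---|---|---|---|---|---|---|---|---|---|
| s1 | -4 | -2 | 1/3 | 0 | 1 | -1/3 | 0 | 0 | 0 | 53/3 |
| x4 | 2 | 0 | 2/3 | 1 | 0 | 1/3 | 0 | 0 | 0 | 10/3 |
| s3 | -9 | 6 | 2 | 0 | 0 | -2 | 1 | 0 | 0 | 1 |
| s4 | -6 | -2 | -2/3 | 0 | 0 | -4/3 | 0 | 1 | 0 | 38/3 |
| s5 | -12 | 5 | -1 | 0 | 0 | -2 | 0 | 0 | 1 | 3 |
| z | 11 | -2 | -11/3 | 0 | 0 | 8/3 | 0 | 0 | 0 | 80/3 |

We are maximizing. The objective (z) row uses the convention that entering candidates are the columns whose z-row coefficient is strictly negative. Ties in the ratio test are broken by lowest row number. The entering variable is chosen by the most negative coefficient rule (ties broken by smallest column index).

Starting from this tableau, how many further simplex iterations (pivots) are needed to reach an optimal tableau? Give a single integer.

2

pivot: x3 in, s3 out → z = 57/2
pivot: x1 in, x4 out → z = 159/5
No improving column remains; optimal.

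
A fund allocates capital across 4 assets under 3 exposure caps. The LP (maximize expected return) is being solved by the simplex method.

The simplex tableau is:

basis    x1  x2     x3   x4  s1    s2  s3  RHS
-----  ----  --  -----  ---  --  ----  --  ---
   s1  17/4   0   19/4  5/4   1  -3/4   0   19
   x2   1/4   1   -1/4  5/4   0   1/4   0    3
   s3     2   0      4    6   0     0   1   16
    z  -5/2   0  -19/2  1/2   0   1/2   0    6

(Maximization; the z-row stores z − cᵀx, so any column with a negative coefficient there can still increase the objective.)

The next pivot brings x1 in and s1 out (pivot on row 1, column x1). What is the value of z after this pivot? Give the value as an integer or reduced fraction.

292/17

Minimum ratio for x1: 19/(17/4) = 76/17.
z changes by −(z-row coeff of x1)·ratio = −(-5/2)·(76/17) = 190/17.
New z = 6 + (190/17) = 292/17.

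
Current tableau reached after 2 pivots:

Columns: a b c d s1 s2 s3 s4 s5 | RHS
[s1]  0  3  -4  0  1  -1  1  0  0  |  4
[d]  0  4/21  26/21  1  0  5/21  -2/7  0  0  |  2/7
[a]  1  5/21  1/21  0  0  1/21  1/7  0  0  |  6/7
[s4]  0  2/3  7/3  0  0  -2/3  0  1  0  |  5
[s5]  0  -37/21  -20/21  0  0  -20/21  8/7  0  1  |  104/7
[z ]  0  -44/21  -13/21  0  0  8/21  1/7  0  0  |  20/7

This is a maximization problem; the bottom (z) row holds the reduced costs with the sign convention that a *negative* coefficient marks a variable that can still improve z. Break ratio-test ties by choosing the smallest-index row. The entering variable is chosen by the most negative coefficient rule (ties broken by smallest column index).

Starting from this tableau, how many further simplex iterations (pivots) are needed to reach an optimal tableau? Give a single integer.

pivot: b in, s1 out → z = 356/63
pivot: c in, d out → z = 269/47
No improving column remains; optimal.

2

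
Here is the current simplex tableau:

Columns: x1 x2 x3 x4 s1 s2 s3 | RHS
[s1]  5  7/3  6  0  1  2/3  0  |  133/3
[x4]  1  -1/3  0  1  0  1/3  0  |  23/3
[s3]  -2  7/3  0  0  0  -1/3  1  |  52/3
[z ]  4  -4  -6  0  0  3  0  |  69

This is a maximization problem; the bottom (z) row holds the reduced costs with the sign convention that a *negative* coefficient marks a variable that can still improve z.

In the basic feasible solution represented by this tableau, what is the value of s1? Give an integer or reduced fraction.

133/3

s1 is basic (row 1); its value is the RHS of that row: 133/3.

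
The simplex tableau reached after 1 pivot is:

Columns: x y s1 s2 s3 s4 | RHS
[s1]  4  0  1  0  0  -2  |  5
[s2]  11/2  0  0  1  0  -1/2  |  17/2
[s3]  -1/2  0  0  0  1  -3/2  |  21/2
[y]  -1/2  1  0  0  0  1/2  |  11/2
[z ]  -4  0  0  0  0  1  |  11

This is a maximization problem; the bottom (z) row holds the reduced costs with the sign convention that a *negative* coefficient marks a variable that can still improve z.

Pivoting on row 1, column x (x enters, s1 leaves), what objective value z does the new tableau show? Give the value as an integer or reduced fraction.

16

Minimum ratio for x: 5/4 = 5/4.
z changes by −(z-row coeff of x)·ratio = −(-4)·(5/4) = 5.
New z = 11 + 5 = 16.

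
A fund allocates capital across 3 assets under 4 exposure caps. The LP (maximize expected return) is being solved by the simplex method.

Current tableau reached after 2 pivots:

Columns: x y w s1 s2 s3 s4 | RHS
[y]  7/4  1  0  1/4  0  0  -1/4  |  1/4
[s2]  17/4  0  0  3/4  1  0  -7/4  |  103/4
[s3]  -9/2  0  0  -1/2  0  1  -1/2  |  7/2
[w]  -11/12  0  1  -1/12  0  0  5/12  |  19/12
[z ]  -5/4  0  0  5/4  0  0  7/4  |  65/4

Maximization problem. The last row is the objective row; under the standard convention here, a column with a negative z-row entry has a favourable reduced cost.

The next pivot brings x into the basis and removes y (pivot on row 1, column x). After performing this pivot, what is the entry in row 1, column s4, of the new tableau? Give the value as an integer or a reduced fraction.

Pivot element is row 1, column x: 7/4.
Normalize row 1: new (row 1, s4) = (-1/4)/(7/4) = -1/7.
Row 1 is the pivot row, so the entry is -1/7.

-1/7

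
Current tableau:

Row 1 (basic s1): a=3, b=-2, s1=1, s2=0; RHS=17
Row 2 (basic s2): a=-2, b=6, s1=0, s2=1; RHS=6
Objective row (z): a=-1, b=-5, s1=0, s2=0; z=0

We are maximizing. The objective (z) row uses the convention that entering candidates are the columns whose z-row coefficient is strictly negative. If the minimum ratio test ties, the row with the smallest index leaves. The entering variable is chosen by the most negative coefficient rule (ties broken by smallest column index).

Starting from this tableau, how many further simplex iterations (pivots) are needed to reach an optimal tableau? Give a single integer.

pivot: b in, s2 out → z = 5
pivot: a in, s1 out → z = 187/7
No improving column remains; optimal.

2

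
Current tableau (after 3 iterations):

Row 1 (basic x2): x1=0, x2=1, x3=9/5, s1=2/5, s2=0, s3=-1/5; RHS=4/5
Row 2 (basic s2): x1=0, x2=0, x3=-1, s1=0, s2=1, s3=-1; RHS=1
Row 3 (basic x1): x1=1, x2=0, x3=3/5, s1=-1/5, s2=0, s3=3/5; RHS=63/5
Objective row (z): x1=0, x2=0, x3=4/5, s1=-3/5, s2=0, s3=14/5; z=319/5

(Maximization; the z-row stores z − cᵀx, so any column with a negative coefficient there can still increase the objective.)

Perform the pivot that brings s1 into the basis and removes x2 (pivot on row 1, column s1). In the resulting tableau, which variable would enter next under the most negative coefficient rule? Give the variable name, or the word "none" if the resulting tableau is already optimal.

none

Pivot element 2/5. New z-row = old z-row − (-3/5)·(row 1/(2/5)).
Updated z-row coefficients: x1: 0, x2: 3/2, x3: 7/2, s1: 0, s2: 0, s3: 5/2.
No coefficient is strictly negative; the tableau after this pivot is optimal.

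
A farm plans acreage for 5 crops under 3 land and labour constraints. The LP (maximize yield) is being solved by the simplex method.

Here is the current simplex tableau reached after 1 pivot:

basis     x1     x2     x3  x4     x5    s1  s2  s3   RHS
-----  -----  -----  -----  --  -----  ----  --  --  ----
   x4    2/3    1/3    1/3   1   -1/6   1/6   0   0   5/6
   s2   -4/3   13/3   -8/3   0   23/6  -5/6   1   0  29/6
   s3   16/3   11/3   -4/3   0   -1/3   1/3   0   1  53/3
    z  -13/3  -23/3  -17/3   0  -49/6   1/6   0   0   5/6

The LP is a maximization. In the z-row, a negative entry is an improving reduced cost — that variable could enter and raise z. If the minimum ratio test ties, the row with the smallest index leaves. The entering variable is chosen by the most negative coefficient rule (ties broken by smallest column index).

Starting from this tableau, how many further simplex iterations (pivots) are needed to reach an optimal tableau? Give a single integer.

pivot: x5 in, s2 out → z = 256/23
pivot: x3 in, x4 out → z = 328/5
No improving column remains; optimal.

2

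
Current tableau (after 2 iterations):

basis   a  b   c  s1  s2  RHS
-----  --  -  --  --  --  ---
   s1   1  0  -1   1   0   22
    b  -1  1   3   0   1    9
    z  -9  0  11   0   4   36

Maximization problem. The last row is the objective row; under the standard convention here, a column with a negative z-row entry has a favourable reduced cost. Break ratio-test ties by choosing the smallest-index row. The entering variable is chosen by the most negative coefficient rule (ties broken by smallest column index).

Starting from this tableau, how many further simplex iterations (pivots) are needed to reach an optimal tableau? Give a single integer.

pivot: a in, s1 out → z = 234
No improving column remains; optimal.

1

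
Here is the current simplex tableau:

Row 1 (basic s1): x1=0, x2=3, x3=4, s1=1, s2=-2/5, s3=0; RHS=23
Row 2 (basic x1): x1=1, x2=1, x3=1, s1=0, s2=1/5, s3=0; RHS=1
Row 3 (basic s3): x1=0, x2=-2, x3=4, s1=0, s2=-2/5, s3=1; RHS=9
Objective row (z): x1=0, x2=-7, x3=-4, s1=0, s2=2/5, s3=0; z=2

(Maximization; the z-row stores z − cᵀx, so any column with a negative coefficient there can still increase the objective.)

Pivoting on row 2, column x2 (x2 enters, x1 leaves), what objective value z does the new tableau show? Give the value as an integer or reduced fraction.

9

Minimum ratio for x2: 1/1 = 1.
z changes by −(z-row coeff of x2)·ratio = −(-7)·1 = 7.
New z = 2 + 7 = 9.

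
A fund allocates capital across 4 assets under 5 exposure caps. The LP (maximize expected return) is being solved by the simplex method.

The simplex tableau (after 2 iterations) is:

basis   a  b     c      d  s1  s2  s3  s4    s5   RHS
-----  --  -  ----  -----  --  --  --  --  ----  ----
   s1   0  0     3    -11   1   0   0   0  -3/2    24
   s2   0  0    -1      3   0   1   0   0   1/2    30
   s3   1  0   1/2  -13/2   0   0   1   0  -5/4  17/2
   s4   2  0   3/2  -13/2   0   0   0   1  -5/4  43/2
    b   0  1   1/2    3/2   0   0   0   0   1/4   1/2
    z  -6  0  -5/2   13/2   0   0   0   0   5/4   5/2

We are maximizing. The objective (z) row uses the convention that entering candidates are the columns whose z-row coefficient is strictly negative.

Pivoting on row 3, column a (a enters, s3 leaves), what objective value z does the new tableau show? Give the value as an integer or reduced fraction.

107/2

Minimum ratio for a: (17/2)/1 = 17/2.
z changes by −(z-row coeff of a)·ratio = −(-6)·(17/2) = 51.
New z = 5/2 + 51 = 107/2.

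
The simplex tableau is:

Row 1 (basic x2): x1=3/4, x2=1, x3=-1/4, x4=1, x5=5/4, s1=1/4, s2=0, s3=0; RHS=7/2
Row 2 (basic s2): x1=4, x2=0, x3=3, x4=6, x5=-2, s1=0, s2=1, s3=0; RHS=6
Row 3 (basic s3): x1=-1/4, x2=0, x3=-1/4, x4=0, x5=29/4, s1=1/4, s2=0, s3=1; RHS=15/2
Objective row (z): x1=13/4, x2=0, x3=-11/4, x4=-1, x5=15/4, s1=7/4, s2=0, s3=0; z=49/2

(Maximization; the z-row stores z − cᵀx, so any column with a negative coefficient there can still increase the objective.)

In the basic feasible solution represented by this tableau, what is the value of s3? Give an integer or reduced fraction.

15/2

s3 is basic (row 3); its value is the RHS of that row: 15/2.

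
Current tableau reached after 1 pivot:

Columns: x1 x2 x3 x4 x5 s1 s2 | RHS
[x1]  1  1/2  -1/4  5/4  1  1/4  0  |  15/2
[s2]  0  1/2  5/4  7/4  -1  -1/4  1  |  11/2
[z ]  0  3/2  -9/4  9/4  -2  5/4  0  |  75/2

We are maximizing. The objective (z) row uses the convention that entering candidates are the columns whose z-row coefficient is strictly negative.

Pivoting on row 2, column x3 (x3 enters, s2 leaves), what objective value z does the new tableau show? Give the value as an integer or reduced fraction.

237/5

Minimum ratio for x3: (11/2)/(5/4) = 22/5.
z changes by −(z-row coeff of x3)·ratio = −(-9/4)·(22/5) = 99/10.
New z = 75/2 + (99/10) = 237/5.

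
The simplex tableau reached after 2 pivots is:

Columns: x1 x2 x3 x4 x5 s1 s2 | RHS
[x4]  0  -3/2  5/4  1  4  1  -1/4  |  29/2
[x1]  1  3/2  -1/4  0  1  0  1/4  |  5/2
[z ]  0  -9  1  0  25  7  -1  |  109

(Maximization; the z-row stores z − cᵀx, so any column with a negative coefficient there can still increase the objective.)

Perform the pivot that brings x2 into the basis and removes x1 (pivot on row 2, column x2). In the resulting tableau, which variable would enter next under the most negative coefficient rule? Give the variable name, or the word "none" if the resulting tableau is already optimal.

Pivot element 3/2. New z-row = old z-row − (-9)·(row 2/(3/2)).
Updated z-row coefficients: x1: 6, x2: 0, x3: -1/2, x4: 0, x5: 31, s1: 7, s2: 1/2.
The most negative is -1/2 in column x3, so x3 would enter next.

x3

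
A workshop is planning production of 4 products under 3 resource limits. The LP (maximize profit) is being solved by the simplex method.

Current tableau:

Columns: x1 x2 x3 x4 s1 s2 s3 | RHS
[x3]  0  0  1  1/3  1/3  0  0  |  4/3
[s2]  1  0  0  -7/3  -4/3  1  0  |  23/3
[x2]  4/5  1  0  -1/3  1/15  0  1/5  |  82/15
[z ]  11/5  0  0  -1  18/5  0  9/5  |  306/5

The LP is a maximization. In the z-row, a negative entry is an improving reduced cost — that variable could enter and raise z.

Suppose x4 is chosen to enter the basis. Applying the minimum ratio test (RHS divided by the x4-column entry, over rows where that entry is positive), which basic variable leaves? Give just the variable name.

Ratios: row 1 (x3): (4/3)/(1/3) = 4; row 2 (s2): entry -7/3 ≤ 0, skip; row 3 (x2): entry -1/3 ≤ 0, skip.
Minimum ratio 4 is in the x3 row, so x3 leaves.

x3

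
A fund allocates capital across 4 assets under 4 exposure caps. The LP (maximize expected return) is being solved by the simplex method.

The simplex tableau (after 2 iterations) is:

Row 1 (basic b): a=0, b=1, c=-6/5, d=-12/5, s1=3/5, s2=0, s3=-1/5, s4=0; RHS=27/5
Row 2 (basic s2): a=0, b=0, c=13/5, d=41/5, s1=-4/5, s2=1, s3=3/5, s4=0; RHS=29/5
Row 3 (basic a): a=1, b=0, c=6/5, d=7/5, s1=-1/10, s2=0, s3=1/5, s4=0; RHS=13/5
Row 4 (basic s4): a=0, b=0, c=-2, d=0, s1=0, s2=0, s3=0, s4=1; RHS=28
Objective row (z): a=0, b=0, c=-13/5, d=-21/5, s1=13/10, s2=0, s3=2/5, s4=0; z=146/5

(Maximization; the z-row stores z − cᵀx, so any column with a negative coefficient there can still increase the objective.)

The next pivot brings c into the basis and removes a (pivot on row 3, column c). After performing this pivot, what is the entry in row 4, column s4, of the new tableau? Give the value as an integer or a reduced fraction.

1

Pivot element is row 3, column c: 6/5.
Normalize row 3: new (row 3, s4) = 0/(6/5) = 0.
row 4 ← row 4 − (-2)·(new row 3): 1 − (-2)·0 = 1.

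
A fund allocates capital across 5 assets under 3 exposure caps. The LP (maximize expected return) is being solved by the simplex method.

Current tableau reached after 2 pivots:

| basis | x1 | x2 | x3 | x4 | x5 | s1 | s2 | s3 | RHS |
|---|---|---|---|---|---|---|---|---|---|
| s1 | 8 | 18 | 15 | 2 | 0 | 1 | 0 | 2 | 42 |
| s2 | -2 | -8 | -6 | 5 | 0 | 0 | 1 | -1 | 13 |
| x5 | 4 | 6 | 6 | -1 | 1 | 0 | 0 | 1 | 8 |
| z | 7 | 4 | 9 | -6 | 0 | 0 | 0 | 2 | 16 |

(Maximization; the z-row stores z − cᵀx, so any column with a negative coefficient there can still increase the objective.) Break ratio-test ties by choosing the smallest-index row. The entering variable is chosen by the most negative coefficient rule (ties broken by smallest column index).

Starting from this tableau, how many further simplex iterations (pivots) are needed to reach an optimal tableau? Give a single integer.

2

pivot: x4 in, s2 out → z = 158/5
pivot: x2 in, s1 out → z = 2190/53
No improving column remains; optimal.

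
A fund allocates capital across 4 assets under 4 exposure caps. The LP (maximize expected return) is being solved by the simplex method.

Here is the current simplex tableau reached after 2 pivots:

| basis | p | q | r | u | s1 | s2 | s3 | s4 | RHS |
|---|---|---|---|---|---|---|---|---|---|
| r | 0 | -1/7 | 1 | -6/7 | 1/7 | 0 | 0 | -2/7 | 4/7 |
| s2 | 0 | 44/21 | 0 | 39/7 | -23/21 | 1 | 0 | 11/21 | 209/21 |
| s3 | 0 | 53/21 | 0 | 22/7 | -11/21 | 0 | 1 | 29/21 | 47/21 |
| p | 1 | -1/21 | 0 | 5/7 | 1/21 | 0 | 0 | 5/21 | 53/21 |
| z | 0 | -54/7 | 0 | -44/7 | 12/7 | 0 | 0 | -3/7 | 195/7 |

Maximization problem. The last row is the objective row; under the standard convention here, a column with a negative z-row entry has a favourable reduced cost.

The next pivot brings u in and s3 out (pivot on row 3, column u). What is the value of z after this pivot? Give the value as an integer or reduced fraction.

Minimum ratio for u: (47/21)/(22/7) = 47/66.
z changes by −(z-row coeff of u)·ratio = −(-44/7)·(47/66) = 94/21.
New z = 195/7 + (94/21) = 97/3.

97/3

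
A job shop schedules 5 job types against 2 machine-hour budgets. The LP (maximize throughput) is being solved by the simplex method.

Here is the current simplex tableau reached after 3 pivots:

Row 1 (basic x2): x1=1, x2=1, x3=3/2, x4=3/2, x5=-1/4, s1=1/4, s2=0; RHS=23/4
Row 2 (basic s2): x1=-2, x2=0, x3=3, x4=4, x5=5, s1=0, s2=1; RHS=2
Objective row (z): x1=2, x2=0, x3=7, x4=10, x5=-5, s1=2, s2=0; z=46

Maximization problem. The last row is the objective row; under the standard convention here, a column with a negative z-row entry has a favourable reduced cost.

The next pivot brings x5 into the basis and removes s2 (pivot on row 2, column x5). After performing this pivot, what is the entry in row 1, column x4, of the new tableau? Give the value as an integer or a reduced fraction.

Pivot element is row 2, column x5: 5.
Normalize row 2: new (row 2, x4) = 4/5 = 4/5.
row 1 ← row 1 − (-1/4)·(new row 2): 3/2 − (-1/4)·(4/5) = 17/10.

17/10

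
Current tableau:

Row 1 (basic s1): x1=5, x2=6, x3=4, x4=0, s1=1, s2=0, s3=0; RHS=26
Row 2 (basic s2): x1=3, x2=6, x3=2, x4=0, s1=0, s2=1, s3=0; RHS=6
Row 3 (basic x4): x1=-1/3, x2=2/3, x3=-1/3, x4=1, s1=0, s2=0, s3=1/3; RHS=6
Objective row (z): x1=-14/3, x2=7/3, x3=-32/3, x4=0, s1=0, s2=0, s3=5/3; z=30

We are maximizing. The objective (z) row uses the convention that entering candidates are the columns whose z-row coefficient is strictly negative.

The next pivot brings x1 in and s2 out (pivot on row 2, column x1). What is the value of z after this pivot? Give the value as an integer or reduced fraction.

Minimum ratio for x1: 6/3 = 2.
z changes by −(z-row coeff of x1)·ratio = −(-14/3)·2 = 28/3.
New z = 30 + (28/3) = 118/3.

118/3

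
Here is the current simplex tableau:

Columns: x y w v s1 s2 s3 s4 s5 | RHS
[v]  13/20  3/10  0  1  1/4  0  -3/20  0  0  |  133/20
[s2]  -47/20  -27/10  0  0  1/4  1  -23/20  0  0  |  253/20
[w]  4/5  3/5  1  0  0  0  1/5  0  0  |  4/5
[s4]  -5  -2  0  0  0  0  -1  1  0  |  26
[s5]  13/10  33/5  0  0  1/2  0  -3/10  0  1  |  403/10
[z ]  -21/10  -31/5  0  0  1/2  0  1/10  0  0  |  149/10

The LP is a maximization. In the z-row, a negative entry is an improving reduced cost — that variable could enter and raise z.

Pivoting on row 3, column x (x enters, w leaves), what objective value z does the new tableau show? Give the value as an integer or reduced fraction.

17

Minimum ratio for x: (4/5)/(4/5) = 1.
z changes by −(z-row coeff of x)·ratio = −(-21/10)·1 = 21/10.
New z = 149/10 + (21/10) = 17.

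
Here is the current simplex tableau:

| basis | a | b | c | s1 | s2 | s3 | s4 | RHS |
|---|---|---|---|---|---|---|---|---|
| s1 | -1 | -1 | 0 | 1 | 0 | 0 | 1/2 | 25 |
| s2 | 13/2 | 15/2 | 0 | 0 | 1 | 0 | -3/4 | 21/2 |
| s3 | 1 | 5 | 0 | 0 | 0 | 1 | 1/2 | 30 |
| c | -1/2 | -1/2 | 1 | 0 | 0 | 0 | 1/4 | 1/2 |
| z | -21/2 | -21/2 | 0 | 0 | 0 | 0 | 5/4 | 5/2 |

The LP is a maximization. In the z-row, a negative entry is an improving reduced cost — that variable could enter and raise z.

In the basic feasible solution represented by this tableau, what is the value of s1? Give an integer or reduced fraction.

25

s1 is basic (row 1); its value is the RHS of that row: 25.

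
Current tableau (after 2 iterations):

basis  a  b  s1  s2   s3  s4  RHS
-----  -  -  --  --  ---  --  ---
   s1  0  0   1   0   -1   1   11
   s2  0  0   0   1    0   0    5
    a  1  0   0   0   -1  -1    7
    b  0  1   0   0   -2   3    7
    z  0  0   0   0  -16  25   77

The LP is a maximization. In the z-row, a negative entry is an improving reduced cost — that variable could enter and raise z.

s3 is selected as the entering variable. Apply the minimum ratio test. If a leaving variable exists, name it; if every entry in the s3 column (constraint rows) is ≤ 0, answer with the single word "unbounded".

unbounded

s3-column entries: row 1: -1, row 2: 0, row 3: -1, row 4: -2. All ≤ 0, so s3 can increase without bound; the LP is unbounded in this direction.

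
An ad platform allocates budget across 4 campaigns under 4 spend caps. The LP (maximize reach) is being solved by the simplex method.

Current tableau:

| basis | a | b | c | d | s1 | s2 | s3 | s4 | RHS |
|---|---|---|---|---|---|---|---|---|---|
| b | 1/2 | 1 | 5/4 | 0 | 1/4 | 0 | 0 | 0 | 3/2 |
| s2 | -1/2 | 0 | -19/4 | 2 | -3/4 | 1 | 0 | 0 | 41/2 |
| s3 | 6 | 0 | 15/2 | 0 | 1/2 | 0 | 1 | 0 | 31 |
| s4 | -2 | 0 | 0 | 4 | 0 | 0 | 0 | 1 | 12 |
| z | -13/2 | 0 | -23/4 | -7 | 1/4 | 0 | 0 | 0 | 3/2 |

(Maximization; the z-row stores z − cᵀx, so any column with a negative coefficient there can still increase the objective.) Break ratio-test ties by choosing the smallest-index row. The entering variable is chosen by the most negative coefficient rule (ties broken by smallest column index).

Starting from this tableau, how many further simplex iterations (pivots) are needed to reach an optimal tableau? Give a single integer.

2

pivot: d in, s4 out → z = 45/2
pivot: a in, b out → z = 105/2
No improving column remains; optimal.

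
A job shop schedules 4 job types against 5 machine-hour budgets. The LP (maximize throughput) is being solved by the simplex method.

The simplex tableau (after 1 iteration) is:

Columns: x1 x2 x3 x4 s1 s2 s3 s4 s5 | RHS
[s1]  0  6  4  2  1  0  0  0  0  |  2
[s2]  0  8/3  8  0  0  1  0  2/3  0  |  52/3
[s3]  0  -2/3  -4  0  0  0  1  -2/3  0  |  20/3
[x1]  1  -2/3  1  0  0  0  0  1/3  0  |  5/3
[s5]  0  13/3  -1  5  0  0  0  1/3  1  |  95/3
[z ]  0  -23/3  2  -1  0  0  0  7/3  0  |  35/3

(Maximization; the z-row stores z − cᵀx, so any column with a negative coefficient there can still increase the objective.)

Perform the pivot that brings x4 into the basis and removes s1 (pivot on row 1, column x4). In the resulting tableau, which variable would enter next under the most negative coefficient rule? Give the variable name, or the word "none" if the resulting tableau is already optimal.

x2

Pivot element 2. New z-row = old z-row − (-1)·(row 1/2).
Updated z-row coefficients: x1: 0, x2: -14/3, x3: 4, x4: 0, s1: 1/2, s2: 0, s3: 0, s4: 7/3, s5: 0.
The most negative is -14/3 in column x2, so x2 would enter next.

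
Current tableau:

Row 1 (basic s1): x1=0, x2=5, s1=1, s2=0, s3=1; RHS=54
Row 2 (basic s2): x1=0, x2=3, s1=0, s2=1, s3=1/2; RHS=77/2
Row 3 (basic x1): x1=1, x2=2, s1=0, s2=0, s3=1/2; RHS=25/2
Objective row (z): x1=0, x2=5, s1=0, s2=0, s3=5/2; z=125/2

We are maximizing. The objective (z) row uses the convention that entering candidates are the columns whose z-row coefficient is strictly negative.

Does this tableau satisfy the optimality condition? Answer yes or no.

No objective-row coefficient is strictly negative, so no entering variable exists; the tableau is optimal.

yes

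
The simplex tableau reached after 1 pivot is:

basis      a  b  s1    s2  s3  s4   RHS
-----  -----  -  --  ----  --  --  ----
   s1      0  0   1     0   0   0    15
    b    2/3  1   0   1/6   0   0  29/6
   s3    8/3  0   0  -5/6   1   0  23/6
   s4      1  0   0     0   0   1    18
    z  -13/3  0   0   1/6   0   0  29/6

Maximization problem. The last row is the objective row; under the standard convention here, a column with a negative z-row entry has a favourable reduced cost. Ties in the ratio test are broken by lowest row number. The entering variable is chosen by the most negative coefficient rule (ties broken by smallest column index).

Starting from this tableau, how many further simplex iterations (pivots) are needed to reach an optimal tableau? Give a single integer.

2

pivot: a in, s3 out → z = 177/16
pivot: s2 in, b out → z = 70/3
No improving column remains; optimal.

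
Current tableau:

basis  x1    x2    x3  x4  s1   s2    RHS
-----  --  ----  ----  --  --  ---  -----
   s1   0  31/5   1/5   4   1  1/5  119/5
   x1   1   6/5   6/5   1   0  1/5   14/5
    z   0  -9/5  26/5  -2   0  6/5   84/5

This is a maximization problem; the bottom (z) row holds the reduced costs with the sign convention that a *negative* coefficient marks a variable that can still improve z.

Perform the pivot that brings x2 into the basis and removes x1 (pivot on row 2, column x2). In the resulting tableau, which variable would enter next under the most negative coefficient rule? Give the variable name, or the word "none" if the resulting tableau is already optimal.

Pivot element 6/5. New z-row = old z-row − (-9/5)·(row 2/(6/5)).
Updated z-row coefficients: x1: 3/2, x2: 0, x3: 7, x4: -1/2, s1: 0, s2: 3/2.
The most negative is -1/2 in column x4, so x4 would enter next.

x4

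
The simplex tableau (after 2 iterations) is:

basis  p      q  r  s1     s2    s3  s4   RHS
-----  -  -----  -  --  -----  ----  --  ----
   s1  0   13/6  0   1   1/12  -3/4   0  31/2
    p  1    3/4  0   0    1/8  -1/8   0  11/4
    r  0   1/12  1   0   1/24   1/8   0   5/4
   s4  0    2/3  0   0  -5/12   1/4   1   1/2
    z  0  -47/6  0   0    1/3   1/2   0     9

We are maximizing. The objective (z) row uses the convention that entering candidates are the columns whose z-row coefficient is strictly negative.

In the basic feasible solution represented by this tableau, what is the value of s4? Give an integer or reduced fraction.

s4 is basic (row 4); its value is the RHS of that row: 1/2.

1/2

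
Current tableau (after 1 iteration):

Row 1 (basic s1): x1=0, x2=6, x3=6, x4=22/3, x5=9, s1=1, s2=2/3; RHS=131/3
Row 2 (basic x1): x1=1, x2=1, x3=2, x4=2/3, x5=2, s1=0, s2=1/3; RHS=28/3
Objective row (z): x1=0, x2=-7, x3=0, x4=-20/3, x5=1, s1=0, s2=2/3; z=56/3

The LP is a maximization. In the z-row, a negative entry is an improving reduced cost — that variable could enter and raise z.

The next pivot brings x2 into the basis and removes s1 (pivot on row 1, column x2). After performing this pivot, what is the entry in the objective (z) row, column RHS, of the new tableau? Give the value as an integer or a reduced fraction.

Pivot element is row 1, column x2: 6.
Normalize row 1: new (row 1, RHS) = (131/3)/6 = 131/18.
z-row ← z-row − (-7)·(new row 1): 56/3 − (-7)·(131/18) = 1253/18.

1253/18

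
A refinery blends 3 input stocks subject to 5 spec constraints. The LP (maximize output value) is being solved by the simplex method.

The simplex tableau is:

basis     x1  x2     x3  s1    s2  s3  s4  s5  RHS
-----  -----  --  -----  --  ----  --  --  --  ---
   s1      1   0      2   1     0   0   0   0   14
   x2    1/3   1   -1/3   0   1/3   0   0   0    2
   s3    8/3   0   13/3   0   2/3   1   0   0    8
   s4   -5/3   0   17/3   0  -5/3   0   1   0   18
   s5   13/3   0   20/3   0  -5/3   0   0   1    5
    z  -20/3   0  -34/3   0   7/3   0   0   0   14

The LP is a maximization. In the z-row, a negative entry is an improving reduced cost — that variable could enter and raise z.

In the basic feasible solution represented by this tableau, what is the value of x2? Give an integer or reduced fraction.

2

x2 is basic (row 2); its value is the RHS of that row: 2.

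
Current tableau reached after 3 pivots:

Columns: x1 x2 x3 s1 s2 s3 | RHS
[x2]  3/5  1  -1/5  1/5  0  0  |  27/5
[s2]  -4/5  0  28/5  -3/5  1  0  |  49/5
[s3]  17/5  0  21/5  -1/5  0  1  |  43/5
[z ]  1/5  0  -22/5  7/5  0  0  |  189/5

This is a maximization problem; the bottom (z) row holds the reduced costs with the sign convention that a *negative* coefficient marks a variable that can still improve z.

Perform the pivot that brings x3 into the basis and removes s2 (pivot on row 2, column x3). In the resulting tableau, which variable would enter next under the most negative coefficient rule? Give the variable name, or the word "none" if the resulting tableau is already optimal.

Pivot element 28/5. New z-row = old z-row − (-22/5)·(row 2/(28/5)).
Updated z-row coefficients: x1: -3/7, x2: 0, x3: 0, s1: 13/14, s2: 11/14, s3: 0.
The most negative is -3/7 in column x1, so x1 would enter next.

x1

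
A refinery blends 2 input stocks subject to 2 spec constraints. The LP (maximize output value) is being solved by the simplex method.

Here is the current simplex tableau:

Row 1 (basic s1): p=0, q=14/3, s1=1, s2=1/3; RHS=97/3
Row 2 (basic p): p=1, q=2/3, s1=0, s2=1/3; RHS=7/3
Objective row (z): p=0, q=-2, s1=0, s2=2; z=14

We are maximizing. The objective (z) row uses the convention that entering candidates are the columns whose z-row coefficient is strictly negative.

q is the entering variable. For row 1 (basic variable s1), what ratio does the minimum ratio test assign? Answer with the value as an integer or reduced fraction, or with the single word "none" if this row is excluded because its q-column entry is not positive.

97/14

Ratio = RHS / (q entry) = (97/3) / (14/3) = 97/14.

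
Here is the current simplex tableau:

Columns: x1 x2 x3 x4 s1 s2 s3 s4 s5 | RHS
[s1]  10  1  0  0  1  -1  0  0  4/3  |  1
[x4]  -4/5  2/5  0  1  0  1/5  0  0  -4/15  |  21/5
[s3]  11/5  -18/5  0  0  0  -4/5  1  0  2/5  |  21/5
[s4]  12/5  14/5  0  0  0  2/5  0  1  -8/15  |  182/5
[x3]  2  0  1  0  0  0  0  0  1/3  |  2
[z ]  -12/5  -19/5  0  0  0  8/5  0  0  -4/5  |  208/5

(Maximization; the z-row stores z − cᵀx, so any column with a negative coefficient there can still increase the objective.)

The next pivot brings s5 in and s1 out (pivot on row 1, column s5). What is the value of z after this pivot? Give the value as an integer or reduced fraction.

Minimum ratio for s5: 1/(4/3) = 3/4.
z changes by −(z-row coeff of s5)·ratio = −(-4/5)·(3/4) = 3/5.
New z = 208/5 + (3/5) = 211/5.

211/5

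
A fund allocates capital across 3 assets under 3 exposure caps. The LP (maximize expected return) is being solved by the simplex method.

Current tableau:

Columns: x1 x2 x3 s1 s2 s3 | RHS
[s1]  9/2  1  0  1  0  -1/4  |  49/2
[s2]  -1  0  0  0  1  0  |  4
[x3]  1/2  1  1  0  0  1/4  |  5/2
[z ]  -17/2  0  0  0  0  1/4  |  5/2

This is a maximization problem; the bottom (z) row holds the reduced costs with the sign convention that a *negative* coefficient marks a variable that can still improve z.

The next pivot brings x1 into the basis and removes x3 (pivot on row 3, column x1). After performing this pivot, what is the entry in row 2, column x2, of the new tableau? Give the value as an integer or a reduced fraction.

2

Pivot element is row 3, column x1: 1/2.
Normalize row 3: new (row 3, x2) = 1/(1/2) = 2.
row 2 ← row 2 − (-1)·(new row 3): 0 − (-1)·2 = 2.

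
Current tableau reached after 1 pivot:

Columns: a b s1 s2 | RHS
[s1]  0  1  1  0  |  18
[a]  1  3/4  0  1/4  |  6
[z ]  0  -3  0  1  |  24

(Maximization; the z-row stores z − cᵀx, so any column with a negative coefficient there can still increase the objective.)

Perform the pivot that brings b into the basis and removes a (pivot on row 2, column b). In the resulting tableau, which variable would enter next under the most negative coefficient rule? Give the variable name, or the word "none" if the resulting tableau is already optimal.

none

Pivot element 3/4. New z-row = old z-row − (-3)·(row 2/(3/4)).
Updated z-row coefficients: a: 4, b: 0, s1: 0, s2: 2.
No coefficient is strictly negative; the tableau after this pivot is optimal.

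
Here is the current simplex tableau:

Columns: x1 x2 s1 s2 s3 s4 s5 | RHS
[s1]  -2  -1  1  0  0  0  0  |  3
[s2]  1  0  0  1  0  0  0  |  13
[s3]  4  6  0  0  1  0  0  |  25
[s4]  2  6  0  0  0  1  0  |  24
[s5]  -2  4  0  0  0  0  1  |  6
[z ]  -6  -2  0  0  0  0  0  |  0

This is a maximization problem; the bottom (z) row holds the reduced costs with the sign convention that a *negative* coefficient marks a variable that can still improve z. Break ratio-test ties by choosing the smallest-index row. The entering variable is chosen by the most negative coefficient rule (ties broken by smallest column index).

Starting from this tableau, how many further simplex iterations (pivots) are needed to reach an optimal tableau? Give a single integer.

pivot: x1 in, s3 out → z = 75/2
No improving column remains; optimal.

1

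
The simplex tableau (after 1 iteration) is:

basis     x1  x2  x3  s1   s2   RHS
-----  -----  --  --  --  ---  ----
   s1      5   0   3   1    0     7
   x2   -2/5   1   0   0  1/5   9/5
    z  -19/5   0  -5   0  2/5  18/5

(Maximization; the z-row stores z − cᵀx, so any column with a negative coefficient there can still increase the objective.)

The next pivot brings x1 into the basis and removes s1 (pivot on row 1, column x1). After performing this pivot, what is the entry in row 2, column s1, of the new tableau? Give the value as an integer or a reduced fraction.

Pivot element is row 1, column x1: 5.
Normalize row 1: new (row 1, s1) = 1/5 = 1/5.
row 2 ← row 2 − (-2/5)·(new row 1): 0 − (-2/5)·(1/5) = 2/25.

2/25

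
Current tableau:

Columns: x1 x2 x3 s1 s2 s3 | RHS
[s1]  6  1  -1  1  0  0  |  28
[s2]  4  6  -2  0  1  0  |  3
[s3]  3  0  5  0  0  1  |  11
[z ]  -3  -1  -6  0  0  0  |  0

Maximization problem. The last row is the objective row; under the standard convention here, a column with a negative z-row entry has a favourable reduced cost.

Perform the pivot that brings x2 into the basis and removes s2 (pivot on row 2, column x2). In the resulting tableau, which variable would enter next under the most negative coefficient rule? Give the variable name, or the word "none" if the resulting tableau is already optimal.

x3

Pivot element 6. New z-row = old z-row − (-1)·(row 2/6).
Updated z-row coefficients: x1: -7/3, x2: 0, x3: -19/3, s1: 0, s2: 1/6, s3: 0.
The most negative is -19/3 in column x3, so x3 would enter next.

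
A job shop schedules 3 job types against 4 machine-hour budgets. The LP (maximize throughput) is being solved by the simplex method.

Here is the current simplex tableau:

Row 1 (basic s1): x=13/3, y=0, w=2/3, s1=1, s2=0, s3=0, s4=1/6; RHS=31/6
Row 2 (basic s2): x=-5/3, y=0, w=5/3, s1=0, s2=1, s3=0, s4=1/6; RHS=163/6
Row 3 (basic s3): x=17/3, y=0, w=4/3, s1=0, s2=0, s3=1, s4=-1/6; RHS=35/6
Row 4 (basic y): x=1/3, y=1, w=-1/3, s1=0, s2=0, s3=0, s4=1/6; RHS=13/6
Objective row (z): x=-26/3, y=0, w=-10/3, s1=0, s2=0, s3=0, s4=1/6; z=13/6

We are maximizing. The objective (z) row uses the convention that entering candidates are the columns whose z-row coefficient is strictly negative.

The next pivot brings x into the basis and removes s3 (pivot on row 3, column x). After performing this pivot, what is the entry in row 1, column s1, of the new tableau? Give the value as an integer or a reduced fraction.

1

Pivot element is row 3, column x: 17/3.
Normalize row 3: new (row 3, s1) = 0/(17/3) = 0.
row 1 ← row 1 − (13/3)·(new row 3): 1 − (13/3)·0 = 1.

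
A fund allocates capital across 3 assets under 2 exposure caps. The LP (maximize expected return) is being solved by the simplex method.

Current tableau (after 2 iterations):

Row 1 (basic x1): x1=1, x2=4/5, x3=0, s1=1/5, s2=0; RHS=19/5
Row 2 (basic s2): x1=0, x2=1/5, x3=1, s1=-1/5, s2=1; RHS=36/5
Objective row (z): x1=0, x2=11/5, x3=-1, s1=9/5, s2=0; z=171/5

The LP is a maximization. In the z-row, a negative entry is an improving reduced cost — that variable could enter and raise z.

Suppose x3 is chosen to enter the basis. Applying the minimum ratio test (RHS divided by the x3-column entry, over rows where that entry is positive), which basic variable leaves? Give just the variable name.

s2

Ratios: row 1 (x1): entry 0 ≤ 0, skip; row 2 (s2): (36/5)/1 = 36/5.
Minimum ratio 36/5 is in the s2 row, so s2 leaves.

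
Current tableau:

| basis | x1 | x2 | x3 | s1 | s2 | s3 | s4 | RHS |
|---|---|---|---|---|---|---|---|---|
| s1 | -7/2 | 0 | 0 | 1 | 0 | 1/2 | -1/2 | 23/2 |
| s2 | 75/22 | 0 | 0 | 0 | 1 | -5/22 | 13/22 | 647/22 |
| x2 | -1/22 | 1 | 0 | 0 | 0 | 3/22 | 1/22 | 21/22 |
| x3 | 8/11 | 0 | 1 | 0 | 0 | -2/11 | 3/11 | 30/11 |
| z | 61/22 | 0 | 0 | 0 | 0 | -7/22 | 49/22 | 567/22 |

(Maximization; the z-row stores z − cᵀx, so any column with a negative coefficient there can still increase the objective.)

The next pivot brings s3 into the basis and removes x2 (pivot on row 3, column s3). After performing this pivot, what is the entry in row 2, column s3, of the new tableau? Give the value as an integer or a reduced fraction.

Pivot element is row 3, column s3: 3/22.
Normalize row 3: new (row 3, s3) = (3/22)/(3/22) = 1.
row 2 ← row 2 − (-5/22)·(new row 3): -5/22 − (-5/22)·1 = 0.

0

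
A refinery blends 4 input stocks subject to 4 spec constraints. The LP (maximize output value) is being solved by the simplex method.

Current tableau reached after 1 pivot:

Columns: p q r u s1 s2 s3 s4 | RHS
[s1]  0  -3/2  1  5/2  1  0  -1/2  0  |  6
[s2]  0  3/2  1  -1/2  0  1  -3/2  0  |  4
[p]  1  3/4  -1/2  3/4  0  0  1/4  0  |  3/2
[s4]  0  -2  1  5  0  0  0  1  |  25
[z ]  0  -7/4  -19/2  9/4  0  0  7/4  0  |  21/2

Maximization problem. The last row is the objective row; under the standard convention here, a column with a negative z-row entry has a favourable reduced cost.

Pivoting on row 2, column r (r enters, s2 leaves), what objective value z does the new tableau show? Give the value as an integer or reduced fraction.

Minimum ratio for r: 4/1 = 4.
z changes by −(z-row coeff of r)·ratio = −(-19/2)·4 = 38.
New z = 21/2 + 38 = 97/2.

97/2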